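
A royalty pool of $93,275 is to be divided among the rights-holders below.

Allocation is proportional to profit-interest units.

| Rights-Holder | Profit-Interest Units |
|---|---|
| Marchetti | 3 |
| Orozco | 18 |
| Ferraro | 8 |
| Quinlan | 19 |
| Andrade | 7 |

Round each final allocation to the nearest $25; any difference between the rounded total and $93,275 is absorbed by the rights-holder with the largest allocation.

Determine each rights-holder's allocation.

Sum of profit-interest units: 55.
Raw shares: Marchetti 3/55 × $93,275 = 5,087.73; Orozco 18/55 × $93,275 = 30,526.36; Ferraro 8/55 × $93,275 = 13,567.27; Quinlan 19/55 × $93,275 = 32,222.27; Andrade 7/55 × $93,275 = 11,871.36.
Rounded to nearest $25: Marchetti $5,100; Orozco $30,525; Ferraro $13,575; Quinlan $32,225; Andrade $11,875. Sum = $93,300.
Difference $93,275 − $93,300 = −$25 applied to largest allocation (Quinlan): Quinlan becomes $32,200.

Marchetti: $5,100; Orozco: $30,525; Ferraro: $13,575; Quinlan: $32,200; Andrade: $11,875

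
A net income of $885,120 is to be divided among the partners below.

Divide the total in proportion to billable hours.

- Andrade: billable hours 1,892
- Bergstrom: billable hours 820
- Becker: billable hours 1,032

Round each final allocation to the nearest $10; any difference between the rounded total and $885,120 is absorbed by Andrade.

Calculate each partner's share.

Total billable hours = 3,744.
Raw shares: Andrade 1,892/3,744 × $885,120 = 447,288.21; Bergstrom 820/3,744 × $885,120 = 193,856.41; Becker 1,032/3,744 × $885,120 = 243,975.38.
After rounding ($10): Andrade $447,290; Bergstrom $193,860; Becker $243,980. Sum = $885,130.
Difference $885,120 − $885,130 = −$10 applied to Andrade: Andrade becomes $447,280.

Andrade: $447,280 | Bergstrom: $193,860 | Becker: $243,980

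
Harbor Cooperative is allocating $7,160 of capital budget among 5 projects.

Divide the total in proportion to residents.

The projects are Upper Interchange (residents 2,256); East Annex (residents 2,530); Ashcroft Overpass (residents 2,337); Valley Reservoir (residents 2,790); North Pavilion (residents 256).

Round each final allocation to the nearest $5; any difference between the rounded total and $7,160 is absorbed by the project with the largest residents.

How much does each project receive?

Upper Interchange: $1,590 | East Annex: $1,780 | Ashcroft Overpass: $1,645 | Valley Reservoir: $1,965 | North Pavilion: $180

Combined residents = 2,256 + 2,530 + 2,337 + 2,790 + 256 = 10,169.
Unrounded shares: Upper Interchange 1,588.45; East Annex 1,781.37; Ashcroft Overpass 1,645.48; Valley Reservoir 1,964.44; North Pavilion 180.25.
After rounding ($5): Upper Interchange $1,590; East Annex $1,780; Ashcroft Overpass $1,645; Valley Reservoir $1,965; North Pavilion $180. Sum = $7,160.
Rounded total matches; no reconciliation needed.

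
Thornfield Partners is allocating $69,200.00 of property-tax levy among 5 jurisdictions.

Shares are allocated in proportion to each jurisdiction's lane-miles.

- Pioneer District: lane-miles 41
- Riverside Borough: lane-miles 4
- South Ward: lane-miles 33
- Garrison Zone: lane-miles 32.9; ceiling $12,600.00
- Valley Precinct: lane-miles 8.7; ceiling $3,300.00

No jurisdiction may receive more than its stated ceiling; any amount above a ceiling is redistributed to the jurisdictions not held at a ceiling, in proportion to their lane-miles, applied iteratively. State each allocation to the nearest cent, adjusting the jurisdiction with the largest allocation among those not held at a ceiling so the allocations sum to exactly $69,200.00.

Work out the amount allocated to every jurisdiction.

Pioneer District: $28,016.67 · Riverside Borough: $2,733.33 · South Ward: $22,550.00 · Garrison Zone: $12,600.00 · Valley Precinct: $3,300.00

Total lane-miles = 119.6.
Pro-rata shares before constraints: Pioneer District 23,722.4080; Riverside Borough 2,314.3813; South Ward 19,093.6455; Garrison Zone 19,035.7860; Valley Precinct 5,033.7793.
Cap binds for Garrison Zone ($12,600.00), Valley Precinct ($3,300.00); remaining pool $53,300.00 reallocated over remaining lane-miles 78.
Remaining shares: Pioneer District 28,016.6667 → $28,016.67; Riverside Borough 2,733.3333 → $2,733.33; South Ward 22,550.0000 → $22,550.00.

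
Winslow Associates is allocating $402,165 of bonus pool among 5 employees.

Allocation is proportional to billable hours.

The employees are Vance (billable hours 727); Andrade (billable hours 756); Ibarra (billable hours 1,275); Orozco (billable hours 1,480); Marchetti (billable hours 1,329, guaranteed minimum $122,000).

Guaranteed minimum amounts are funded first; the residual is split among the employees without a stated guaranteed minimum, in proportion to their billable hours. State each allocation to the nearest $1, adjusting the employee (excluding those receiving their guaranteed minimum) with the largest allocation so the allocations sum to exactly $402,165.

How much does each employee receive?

Fund the minimums — Marchetti $122,000. Remaining pool $280,165.
Remaining pool split over remaining billable hours 4,238: Vance 48,060.40 → $48,060; Andrade 49,977.52 → $49,978; Ibarra 84,287.49 → $84,287; Orozco 97,839.59 → $97,840.

Vance: $48,060 | Andrade: $49,978 | Ibarra: $84,287 | Orozco: $97,840 | Marchetti: $122,000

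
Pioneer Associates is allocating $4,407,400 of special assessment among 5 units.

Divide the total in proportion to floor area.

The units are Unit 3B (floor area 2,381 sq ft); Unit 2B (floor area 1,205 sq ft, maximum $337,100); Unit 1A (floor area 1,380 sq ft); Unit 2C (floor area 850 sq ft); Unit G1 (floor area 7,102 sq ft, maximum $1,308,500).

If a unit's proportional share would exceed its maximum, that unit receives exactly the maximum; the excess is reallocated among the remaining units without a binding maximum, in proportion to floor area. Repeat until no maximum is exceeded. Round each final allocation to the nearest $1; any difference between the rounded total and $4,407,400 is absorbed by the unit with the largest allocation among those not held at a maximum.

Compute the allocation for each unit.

Unit 3B: $1,426,122; Unit 2B: $337,100; Unit 1A: $826,563; Unit 2C: $509,115; Unit G1: $1,308,500

Sum of floor area: 12,918.
Unconstrained shares: Unit 3B 812,356.36; Unit 2B 411,125.33; Unit 1A 470,832.33; Unit 2C 290,005.42; Unit G1 2,423,080.57.
Held at cap: Unit 2B ($337,100), Unit G1 ($1,308,500); balance $2,761,800 reallocated over remaining floor area 4,611.
Shares after redistribution: Unit 3B 1,426,121.41 → $1,426,121; Unit 1A 826,563.44 → $826,563; Unit 2C 509,115.16 → $509,115.
Rounding difference +$1 applied to Unit 3B → $1,426,122.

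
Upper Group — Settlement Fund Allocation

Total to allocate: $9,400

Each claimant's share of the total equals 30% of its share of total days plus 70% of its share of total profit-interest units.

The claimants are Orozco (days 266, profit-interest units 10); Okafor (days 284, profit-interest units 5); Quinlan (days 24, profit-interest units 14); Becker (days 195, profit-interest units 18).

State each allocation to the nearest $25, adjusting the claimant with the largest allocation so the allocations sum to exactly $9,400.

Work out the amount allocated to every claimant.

Orozco: $2,375 · Okafor: $1,750 · Quinlan: $2,050 · Becker: $3,225

Totals — days 769, profit-interest units 47.
Composite weights (30% days + 70% profit-interest units): Orozco 0.2527; Okafor 0.1853; Quinlan 0.2179; Becker 0.3442.
Raw shares: Orozco 2,375.45; Okafor 1,741.46; Quinlan 2,048.01; Becker 3,235.08.
Rounded to nearest $25: Orozco $2,375; Okafor $1,750; Quinlan $2,050; Becker $3,225. Sum = $9,400.
Sum already equals the total — no adjustment.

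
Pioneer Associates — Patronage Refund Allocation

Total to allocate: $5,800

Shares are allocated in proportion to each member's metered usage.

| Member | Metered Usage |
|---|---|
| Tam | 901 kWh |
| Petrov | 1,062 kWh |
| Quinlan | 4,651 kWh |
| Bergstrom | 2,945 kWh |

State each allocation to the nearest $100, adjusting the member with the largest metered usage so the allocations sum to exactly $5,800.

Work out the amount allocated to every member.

Tam: $500 | Petrov: $600 | Quinlan: $2,900 | Bergstrom: $1,800

Combined metered usage = 9,559.
Unrounded shares: Tam 901/9,559 × $5,800 = 546.69; Petrov 1,062/9,559 × $5,800 = 644.38; Quinlan 4,651/9,559 × $5,800 = 2,822.03; Bergstrom 2,945/9,559 × $5,800 = 1,786.90.
At nearest $100: Tam $500; Petrov $600; Quinlan $2,800; Bergstrom $1,800. Sum = $5,700.
Difference $5,800 − $5,700 = +$100 applied to largest metered usage (Quinlan): Quinlan becomes $2,900.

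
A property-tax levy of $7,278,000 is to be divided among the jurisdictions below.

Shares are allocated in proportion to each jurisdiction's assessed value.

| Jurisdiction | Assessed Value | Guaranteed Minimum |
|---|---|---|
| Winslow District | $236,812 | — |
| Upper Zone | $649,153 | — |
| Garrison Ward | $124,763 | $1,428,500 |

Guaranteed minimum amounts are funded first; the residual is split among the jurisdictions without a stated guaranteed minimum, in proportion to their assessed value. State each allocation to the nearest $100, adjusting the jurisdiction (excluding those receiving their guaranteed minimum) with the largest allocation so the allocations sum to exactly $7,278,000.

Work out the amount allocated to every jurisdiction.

Fund the minimums — Garrison Ward $1,428,500. Remaining pool $5,849,500.
Remaining pool split over remaining assessed value 885,965: Winslow District 1,563,528.80 → $1,563,500; Upper Zone 4,285,971.20 → $4,286,000.

Winslow District: $1,563,500 | Upper Zone: $4,286,000 | Garrison Ward: $1,428,500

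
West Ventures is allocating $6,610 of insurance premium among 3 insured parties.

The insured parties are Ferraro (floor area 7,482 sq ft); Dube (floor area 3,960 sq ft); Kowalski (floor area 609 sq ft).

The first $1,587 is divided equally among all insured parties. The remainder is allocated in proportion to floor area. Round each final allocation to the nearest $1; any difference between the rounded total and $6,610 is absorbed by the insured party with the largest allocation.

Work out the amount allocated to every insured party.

$1,587 shared equally gives $529 per insured party.
Remainder $5,023 by floor area (total 12,051): Ferraro 3,118.59 → $3,119; Dube 1,650.58 → $1,651; Kowalski 253.84 → $254.
Rounding difference −$1 on remainder applied to Ferraro.
Totals: Ferraro $529 + $3,118 = $3,647; Dube $529 + $1,651 = $2,180; Kowalski $529 + $254 = $783.

Ferraro: $3,647 · Dube: $2,180 · Kowalski: $783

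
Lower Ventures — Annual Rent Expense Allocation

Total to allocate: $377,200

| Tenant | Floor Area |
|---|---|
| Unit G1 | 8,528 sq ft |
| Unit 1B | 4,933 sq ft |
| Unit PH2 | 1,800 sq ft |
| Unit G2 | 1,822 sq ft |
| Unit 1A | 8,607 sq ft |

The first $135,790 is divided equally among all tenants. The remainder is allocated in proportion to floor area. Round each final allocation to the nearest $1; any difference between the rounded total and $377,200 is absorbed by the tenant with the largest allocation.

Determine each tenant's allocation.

First tranche $135,790 split equally: $27,158 each.
Remainder $241,410 by floor area (total 25,690): Unit G1 80,137.97 → $80,138; Unit 1B 46,355.61 → $46,356; Unit PH2 16,914.67 → $16,915; Unit G2 17,121.41 → $17,121; Unit 1A 80,880.34 → $80,880.
Totals: Unit G1 $27,158 + $80,138 = $107,296; Unit 1B $27,158 + $46,356 = $73,514; Unit PH2 $27,158 + $16,915 = $44,073; Unit G2 $27,158 + $17,121 = $44,279; Unit 1A $27,158 + $80,880 = $108,038.

Unit G1: $107,296 | Unit 1B: $73,514 | Unit PH2: $44,073 | Unit G2: $44,279 | Unit 1A: $108,038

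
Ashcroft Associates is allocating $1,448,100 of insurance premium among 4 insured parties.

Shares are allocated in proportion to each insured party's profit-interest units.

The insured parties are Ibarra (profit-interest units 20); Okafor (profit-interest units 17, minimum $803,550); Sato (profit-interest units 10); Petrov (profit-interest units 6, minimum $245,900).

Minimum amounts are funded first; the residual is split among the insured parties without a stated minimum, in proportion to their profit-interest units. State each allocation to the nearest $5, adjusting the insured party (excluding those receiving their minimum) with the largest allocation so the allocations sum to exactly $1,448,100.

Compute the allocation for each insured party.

Guaranteed amounts: Okafor $803,550; Petrov $245,900. Residual $398,650.
Residual split over remaining profit-interest units 30: Ibarra 265,766.67 → $265,765; Sato 132,883.33 → $132,885.

Ibarra: $265,765; Okafor: $803,550; Sato: $132,885; Petrov: $245,900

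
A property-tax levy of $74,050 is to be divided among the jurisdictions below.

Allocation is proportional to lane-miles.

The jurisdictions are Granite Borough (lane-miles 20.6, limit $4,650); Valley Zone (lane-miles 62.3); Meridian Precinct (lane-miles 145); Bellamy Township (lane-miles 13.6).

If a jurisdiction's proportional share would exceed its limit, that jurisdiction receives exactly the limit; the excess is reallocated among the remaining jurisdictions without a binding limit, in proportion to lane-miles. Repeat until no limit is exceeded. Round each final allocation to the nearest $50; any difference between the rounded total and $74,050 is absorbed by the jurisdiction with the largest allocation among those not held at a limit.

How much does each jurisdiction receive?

Lane-miles total: 241.5.
Unconstrained shares: Granite Borough 6,316.48; Valley Zone 19,102.75; Meridian Precinct 44,460.66; Bellamy Township 4,170.10.
Capped: Granite Borough ($4,650); remaining pool $69,400 reallocated over remaining lane-miles 220.9.
Shares after redistribution: Valley Zone 19,572.75 → $19,550; Meridian Precinct 45,554.55 → $45,550; Bellamy Township 4,272.70 → $4,250.
Rounding difference +$50 applied to Meridian Precinct → $45,600.

Granite Borough: $4,650 | Valley Zone: $19,550 | Meridian Precinct: $45,600 | Bellamy Township: $4,250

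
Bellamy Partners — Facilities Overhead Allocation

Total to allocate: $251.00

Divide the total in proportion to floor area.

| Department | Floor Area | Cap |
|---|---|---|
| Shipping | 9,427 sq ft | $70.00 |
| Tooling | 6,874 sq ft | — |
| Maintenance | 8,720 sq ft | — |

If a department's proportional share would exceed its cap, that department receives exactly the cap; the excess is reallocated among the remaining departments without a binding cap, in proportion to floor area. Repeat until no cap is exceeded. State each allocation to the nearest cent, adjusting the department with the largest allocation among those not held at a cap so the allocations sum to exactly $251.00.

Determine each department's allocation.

Shipping: $70.00 · Tooling: $79.79 · Maintenance: $101.21

Total floor area = 25,021.
Pro-rata shares before constraints: Shipping 94.5676; Tooling 68.9570; Maintenance 87.4753.
Held at cap: Shipping ($70.00); residual $181.00 reallocated over remaining floor area 15,594.
Shares after redistribution: Tooling 79.7867 → $79.79; Maintenance 101.2133 → $101.21.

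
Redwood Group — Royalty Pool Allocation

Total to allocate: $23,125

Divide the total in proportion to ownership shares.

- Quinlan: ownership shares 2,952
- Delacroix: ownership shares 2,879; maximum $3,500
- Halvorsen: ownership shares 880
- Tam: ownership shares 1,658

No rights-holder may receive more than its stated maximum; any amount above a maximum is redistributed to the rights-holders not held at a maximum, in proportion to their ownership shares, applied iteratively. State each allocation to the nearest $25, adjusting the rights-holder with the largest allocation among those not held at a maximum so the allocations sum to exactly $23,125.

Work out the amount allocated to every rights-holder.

Total ownership shares = 8,369.
Pro-rata shares before constraints: Quinlan 8,156.89; Delacroix 7,955.18; Halvorsen 2,431.59; Tam 4,581.34.
Cap binds for Delacroix ($3,500); residual $19,625 reallocated over remaining ownership shares 5,490.
Shares after redistribution: Quinlan 10,552.46 → $10,550; Halvorsen 3,145.72 → $3,150; Tam 5,926.82 → $5,925.

Quinlan: $10,550; Delacroix: $3,500; Halvorsen: $3,150; Tam: $5,925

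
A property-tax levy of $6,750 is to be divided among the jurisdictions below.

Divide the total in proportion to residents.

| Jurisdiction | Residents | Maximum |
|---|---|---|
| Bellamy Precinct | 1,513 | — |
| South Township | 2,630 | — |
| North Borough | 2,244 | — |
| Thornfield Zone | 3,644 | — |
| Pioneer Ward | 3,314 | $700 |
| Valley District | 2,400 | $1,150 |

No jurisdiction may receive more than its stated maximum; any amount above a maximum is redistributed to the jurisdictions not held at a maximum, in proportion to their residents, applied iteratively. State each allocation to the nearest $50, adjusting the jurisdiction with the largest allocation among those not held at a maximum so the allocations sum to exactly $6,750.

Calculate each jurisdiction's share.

Sum of residents: 15,745.
Proportional shares (ignoring caps): Bellamy Precinct 648.63; South Township 1,127.50; North Borough 962.02; Thornfield Zone 1,562.21; Pioneer Ward 1,420.74; Valley District 1,028.90.
Capped: Pioneer Ward ($700); residual $6,050 reallocated over remaining residents 12,431.
Capped: Valley District ($1,150); residual $4,900 reallocated over remaining residents 10,031.
Remaining shares: Bellamy Precinct 739.08 → $750; South Township 1,284.72 → $1,300; North Borough 1,096.16 → $1,100; Thornfield Zone 1,780.04 → $1,800.
Rounding difference −$50 applied to Thornfield Zone → $1,750.

Bellamy Precinct: $750 | South Township: $1,300 | North Borough: $1,100 | Thornfield Zone: $1,750 | Pioneer Ward: $700 | Valley District: $1,150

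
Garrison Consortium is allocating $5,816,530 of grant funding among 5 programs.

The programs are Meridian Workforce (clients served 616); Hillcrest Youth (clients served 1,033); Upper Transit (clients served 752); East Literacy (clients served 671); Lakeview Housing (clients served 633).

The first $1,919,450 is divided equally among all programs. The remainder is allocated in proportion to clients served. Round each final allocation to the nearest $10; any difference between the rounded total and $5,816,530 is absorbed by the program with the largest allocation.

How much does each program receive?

First tranche $1,919,450 split equally: $383,890 each.
Remainder $3,897,080 by clients served (total 3,705): Meridian Workforce 647,935.57 → $647,940; Hillcrest Youth 1,086,554.29 → $1,086,550; Upper Transit 790,986.28 → $790,990; East Literacy 705,786.96 → $705,790; Lakeview Housing 665,816.91 → $665,820.
Rounding difference −$10 on remainder applied to Hillcrest Youth.
Totals: Meridian Workforce $383,890 + $647,940 = $1,031,830; Hillcrest Youth $383,890 + $1,086,540 = $1,470,430; Upper Transit $383,890 + $790,990 = $1,174,880; East Literacy $383,890 + $705,790 = $1,089,680; Lakeview Housing $383,890 + $665,820 = $1,049,710.

Meridian Workforce: $1,031,830 · Hillcrest Youth: $1,470,430 · Upper Transit: $1,174,880 · East Literacy: $1,089,680 · Lakeview Housing: $1,049,710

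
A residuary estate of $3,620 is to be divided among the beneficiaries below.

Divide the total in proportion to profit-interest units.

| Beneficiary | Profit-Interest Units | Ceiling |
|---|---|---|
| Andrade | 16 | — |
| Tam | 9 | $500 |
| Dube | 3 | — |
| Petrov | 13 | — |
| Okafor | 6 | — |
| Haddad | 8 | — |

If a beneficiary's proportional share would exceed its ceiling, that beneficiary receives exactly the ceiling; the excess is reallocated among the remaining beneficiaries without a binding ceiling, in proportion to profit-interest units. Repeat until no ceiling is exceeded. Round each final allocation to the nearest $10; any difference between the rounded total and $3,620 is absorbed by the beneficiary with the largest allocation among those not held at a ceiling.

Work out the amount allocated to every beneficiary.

Andrade: $1,090 | Tam: $500 | Dube: $200 | Petrov: $880 | Okafor: $410 | Haddad: $540

Sum of profit-interest units: 55.
Pro-rata shares before constraints: Andrade 1,053.09; Tam 592.36; Dube 197.45; Petrov 855.64; Okafor 394.91; Haddad 526.55.
Cap binds for Tam ($500); balance $3,120 reallocated over remaining profit-interest units 46.
Redistributed shares: Andrade 1,085.22 → $1,090; Dube 203.48 → $200; Petrov 881.74 → $880; Okafor 406.96 → $410; Haddad 542.61 → $540.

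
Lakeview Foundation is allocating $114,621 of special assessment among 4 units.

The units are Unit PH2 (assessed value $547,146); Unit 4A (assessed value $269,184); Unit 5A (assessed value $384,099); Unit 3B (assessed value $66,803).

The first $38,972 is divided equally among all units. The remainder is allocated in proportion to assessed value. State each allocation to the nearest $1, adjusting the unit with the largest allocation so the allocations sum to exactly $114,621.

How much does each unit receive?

Unit PH2: $42,406; Unit 4A: $25,812; Unit 5A: $32,672; Unit 3B: $13,731

Equal tier: $38,972 ÷ 4 = $9,743 apiece.
Remainder $75,649 by assessed value (total 1,267,232): Unit PH2 32,662.57 → $32,663; Unit 4A 16,069.28 → $16,069; Unit 5A 22,929.27 → $22,929; Unit 3B 3,987.89 → $3,988.
Totals: Unit PH2 $9,743 + $32,663 = $42,406; Unit 4A $9,743 + $16,069 = $25,812; Unit 5A $9,743 + $22,929 = $32,672; Unit 3B $9,743 + $3,988 = $13,731.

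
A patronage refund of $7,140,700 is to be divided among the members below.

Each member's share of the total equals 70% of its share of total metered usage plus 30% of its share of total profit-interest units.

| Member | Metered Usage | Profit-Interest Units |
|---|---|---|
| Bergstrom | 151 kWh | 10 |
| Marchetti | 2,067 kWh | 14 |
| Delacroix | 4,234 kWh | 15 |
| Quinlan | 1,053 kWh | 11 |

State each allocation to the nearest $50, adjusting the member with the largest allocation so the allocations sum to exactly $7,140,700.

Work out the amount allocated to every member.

Bergstrom: $529,000 | Marchetti: $1,976,500 | Delacroix: $3,462,600 | Quinlan: $1,172,600

Metered usage total 7,505; profit-interest units total 50.
Combined weights (70% metered usage + 30% profit-interest units): Bergstrom 0.0741; Marchetti 0.2768; Delacroix 0.4849; Quinlan 0.1642.
Proportional shares: Bergstrom 529,011.22; Marchetti 1,976,484.87; Delacroix 3,462,597.27; Quinlan 1,172,606.65.
Rounded to nearest $50: Bergstrom $529,000; Marchetti $1,976,500; Delacroix $3,462,600; Quinlan $1,172,600. Sum = $7,140,700.
No rounding difference to absorb.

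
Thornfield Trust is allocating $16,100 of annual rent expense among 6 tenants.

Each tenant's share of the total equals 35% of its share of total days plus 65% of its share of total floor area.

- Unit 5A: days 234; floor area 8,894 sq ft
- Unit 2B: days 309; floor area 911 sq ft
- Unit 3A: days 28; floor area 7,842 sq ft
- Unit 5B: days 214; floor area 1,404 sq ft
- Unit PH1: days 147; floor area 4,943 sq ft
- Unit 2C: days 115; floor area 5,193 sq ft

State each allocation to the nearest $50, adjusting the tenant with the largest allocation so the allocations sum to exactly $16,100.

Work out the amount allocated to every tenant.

Unit 5A: $4,450; Unit 2B: $2,000; Unit 3A: $2,950; Unit 5B: $1,650; Unit PH1: $2,550; Unit 2C: $2,500

Days total 1,047; floor area total 29,187.
Composite weights (35% days + 65% floor area): Unit 5A 0.2763; Unit 2B 0.1236; Unit 3A 0.1840; Unit 5B 0.1028; Unit PH1 0.1592; Unit 2C 0.1541.
Raw shares: Unit 5A 4,448.34; Unit 2B 1,989.69; Unit 3A 2,962.45; Unit 5B 1,655.16; Unit PH1 2,563.47; Unit 2C 2,480.89.
After rounding ($50): Unit 5A $4,450; Unit 2B $2,000; Unit 3A $2,950; Unit 5B $1,650; Unit PH1 $2,550; Unit 2C $2,500. Sum = $16,100.
Sum already equals the total — no adjustment.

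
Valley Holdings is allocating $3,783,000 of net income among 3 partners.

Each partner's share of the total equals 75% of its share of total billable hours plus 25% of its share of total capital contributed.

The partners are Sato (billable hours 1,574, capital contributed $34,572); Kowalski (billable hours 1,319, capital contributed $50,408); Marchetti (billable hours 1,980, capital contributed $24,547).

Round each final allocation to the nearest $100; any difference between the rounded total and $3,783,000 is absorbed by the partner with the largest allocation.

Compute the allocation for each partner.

Totals — billable hours 4,873, capital contributed 109,527.
Composite weights (75% billable hours + 25% capital contributed): Sato 0.3212; Kowalski 0.3181; Marchetti 0.3608.
Raw shares: Sato 1,214,968.26; Kowalski 1,203,238.95; Marchetti 1,364,792.80.
At nearest $100: Sato $1,215,000; Kowalski $1,203,200; Marchetti $1,364,800. Sum = $3,783,000.
Rounded total matches; no reconciliation needed.

Sato: $1,215,000 | Kowalski: $1,203,200 | Marchetti: $1,364,800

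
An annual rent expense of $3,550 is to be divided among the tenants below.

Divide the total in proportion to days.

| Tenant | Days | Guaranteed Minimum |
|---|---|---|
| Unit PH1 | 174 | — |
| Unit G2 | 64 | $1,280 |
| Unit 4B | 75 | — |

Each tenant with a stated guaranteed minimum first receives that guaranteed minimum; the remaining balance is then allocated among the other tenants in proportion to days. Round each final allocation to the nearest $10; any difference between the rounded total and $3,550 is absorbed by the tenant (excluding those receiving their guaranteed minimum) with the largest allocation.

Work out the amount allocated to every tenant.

Minimums first: Unit G2 $1,280. Balance $2,270.
Balance split over remaining days 249: Unit PH1 1,586.27 → $1,590; Unit 4B 683.73 → $680.

Unit PH1: $1,590 · Unit G2: $1,280 · Unit 4B: $680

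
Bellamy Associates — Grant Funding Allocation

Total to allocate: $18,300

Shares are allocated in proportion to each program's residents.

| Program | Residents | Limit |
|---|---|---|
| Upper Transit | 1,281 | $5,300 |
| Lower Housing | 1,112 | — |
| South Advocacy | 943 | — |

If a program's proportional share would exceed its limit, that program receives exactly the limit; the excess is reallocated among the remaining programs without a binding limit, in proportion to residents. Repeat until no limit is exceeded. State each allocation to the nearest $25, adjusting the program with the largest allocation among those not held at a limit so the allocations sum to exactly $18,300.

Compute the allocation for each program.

Upper Transit: $5,300; Lower Housing: $7,025; South Advocacy: $5,975

Residents total: 3,336.
Unconstrained shares: Upper Transit 7,027.07; Lower Housing 6,100.00; South Advocacy 5,172.93.
Held at cap: Upper Transit ($5,300); residual $13,000 reallocated over remaining residents 2,055.
Remaining shares: Lower Housing 7,034.55 → $7,025; South Advocacy 5,965.45 → $5,975.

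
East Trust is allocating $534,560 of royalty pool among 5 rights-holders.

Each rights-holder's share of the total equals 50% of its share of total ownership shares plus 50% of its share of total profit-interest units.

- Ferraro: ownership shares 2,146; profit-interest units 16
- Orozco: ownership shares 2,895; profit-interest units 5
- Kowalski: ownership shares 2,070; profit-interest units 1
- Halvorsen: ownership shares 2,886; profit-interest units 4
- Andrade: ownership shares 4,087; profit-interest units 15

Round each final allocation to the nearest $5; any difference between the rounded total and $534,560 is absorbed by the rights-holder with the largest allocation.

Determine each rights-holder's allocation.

Totals — ownership shares 14,084, profit-interest units 41.
Combined weights (50% ownership shares + 50% profit-interest units): Ferraro 0.2713; Orozco 0.1638; Kowalski 0.0857; Halvorsen 0.1512; Andrade 0.3280.
Proportional shares: Ferraro 145,030.24; Orozco 87,535.17; Kowalski 45,802.58; Halvorsen 80,845.34; Andrade 175,346.67.
At nearest $5: Ferraro $145,030; Orozco $87,535; Kowalski $45,805; Halvorsen $80,845; Andrade $175,345. Sum = $534,560.
Rounded total matches; no reconciliation needed.

Ferraro: $145,030 | Orozco: $87,535 | Kowalski: $45,805 | Halvorsen: $80,845 | Andrade: $175,345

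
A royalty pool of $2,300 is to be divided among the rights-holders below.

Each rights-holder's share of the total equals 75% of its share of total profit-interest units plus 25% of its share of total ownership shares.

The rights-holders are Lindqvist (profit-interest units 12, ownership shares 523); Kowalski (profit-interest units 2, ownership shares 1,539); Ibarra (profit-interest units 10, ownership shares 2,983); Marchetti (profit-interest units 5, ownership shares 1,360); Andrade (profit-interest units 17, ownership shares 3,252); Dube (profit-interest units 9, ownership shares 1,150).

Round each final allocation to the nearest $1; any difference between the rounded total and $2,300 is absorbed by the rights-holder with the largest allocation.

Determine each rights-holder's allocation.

Profit-interest units total 55; ownership shares total 10,807.
Combined weights (75% profit-interest units + 25% ownership shares): Lindqvist 0.1757; Kowalski 0.0629; Ibarra 0.2054; Marchetti 0.0996; Andrade 0.3070; Dube 0.1493.
Raw shares: Lindqvist 404.19; Kowalski 144.61; Ibarra 472.35; Marchetti 229.18; Andrade 706.21; Dube 343.46.
After rounding ($1): Lindqvist $404; Kowalski $145; Ibarra $472; Marchetti $229; Andrade $706; Dube $343. Sum = $2,299.
Difference $2,300 − $2,299 = +$1 applied to largest allocation (Andrade): Andrade becomes $707.

Lindqvist: $404 | Kowalski: $145 | Ibarra: $472 | Marchetti: $229 | Andrade: $707 | Dube: $343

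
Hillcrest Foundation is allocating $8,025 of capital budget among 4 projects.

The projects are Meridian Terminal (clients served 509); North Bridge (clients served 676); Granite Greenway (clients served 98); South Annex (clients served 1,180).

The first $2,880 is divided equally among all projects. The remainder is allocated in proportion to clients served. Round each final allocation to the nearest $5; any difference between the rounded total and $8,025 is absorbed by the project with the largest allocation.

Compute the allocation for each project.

Meridian Terminal: $1,785; North Bridge: $2,130; Granite Greenway: $925; South Annex: $3,185

First tranche $2,880 split equally: $720 each.
Remainder $5,145 by clients served (total 2,463): Meridian Terminal 1,063.26 → $1,065; North Bridge 1,412.11 → $1,410; Granite Greenway 204.71 → $205; South Annex 2,464.92 → $2,465.
Totals: Meridian Terminal $720 + $1,065 = $1,785; North Bridge $720 + $1,410 = $2,130; Granite Greenway $720 + $205 = $925; South Annex $720 + $2,465 = $3,185.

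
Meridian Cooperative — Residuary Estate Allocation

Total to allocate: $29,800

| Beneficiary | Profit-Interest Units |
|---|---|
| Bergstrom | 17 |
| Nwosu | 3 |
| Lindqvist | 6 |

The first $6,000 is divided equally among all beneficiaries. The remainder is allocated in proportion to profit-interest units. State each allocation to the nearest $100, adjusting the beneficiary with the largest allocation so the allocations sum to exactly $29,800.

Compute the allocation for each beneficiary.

$6,000 shared equally gives $2,000 per beneficiary.
Remainder $23,800 by profit-interest units (total 26): Bergstrom 15,561.54 → $15,600; Nwosu 2,746.15 → $2,700; Lindqvist 5,492.31 → $5,500.
Totals: Bergstrom $2,000 + $15,600 = $17,600; Nwosu $2,000 + $2,700 = $4,700; Lindqvist $2,000 + $5,500 = $7,500.

Bergstrom: $17,600 · Nwosu: $4,700 · Lindqvist: $7,500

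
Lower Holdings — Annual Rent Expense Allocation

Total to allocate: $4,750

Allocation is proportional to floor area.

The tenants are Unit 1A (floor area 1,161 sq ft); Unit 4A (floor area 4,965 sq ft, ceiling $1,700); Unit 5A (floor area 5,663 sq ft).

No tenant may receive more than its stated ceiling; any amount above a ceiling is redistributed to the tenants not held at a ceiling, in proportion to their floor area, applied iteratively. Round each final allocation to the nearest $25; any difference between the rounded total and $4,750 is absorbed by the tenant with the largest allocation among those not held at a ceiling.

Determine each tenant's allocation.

Unit 1A: $525 | Unit 4A: $1,700 | Unit 5A: $2,525

Total floor area = 11,789.
Proportional shares (ignoring caps): Unit 1A 467.79; Unit 4A 2,000.49; Unit 5A 2,281.72.
Cap binds for Unit 4A ($1,700); balance $3,050 reallocated over remaining floor area 6,824.
Redistributed shares: Unit 1A 518.91 → $525; Unit 5A 2,531.09 → $2,525.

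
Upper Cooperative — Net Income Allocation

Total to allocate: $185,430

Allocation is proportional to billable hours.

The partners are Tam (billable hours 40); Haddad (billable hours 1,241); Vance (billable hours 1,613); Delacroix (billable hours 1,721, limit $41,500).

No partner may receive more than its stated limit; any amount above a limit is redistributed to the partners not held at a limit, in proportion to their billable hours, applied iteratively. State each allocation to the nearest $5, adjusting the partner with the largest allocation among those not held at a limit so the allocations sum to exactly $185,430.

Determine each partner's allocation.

Tam: $1,990; Haddad: $61,720; Vance: $80,220; Delacroix: $41,500

Sum of billable hours: 4,615.
Proportional shares (ignoring caps): Tam 1,607.19; Haddad 49,863.19; Vance 64,810.10; Delacroix 69,149.52.
Cap binds for Delacroix ($41,500); remaining pool $143,930 reallocated over remaining billable hours 2,894.
Remaining shares: Tam 1,989.36 → $1,990; Haddad 61,719.81 → $61,720; Vance 80,220.83 → $80,220.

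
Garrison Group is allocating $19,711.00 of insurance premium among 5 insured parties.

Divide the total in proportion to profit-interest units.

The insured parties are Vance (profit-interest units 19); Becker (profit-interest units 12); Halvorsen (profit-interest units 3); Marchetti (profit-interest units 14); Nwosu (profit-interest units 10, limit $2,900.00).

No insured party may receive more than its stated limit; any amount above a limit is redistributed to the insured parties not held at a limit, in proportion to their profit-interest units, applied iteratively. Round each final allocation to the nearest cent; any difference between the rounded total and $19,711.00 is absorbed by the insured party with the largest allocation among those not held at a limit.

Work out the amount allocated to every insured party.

Vance: $6,654.35; Becker: $4,202.75; Halvorsen: $1,050.69; Marchetti: $4,903.21; Nwosu: $2,900.00

Sum of profit-interest units: 58.
Proportional shares (ignoring caps): Vance 6,457.0517; Becker 4,078.1379; Halvorsen 1,019.5345; Marchetti 4,757.8276; Nwosu 3,398.4483.
Cap binds for Nwosu ($2,900.00); residual $16,811.00 reallocated over remaining profit-interest units 48.
Shares after redistribution: Vance 6,654.3542 → $6,654.35; Becker 4,202.7500 → $4,202.75; Halvorsen 1,050.6875 → $1,050.69; Marchetti 4,903.2083 → $4,903.21.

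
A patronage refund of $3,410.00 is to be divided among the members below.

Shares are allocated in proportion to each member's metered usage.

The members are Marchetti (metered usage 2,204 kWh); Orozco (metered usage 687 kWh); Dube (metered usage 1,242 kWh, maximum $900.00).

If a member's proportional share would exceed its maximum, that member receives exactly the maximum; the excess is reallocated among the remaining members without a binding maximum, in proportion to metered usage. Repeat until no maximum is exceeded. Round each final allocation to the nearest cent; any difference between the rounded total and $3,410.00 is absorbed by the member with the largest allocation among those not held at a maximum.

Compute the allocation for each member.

Marchetti: $1,913.54 · Orozco: $596.46 · Dube: $900.00

Metered usage total: 4,133.
Pro-rata shares before constraints: Marchetti 1,818.4466; Orozco 566.8207; Dube 1,024.7326.
Cap binds for Dube ($900.00); balance $2,510.00 reallocated over remaining metered usage 2,891.
Remaining shares: Marchetti 1,913.5386 → $1,913.54; Orozco 596.4614 → $596.46.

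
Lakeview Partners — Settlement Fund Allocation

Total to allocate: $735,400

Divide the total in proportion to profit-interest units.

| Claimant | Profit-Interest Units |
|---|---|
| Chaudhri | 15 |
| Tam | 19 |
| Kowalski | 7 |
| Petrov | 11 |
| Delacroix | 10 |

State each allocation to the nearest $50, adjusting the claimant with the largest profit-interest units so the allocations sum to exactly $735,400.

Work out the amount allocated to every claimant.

Chaudhri: $177,900; Tam: $225,400; Kowalski: $83,050; Petrov: $130,450; Delacroix: $118,600

Sum of profit-interest units: 62.
Pro-rata amounts: Chaudhri 15/62 × $735,400 = 177,919.35; Tam 19/62 × $735,400 = 225,364.52; Kowalski 7/62 × $735,400 = 83,029.03; Petrov 11/62 × $735,400 = 130,474.19; Delacroix 10/62 × $735,400 = 118,612.90.
After rounding ($50): Chaudhri $177,900; Tam $225,350; Kowalski $83,050; Petrov $130,450; Delacroix $118,600. Sum = $735,350.
Difference $735,400 − $735,350 = +$50 applied to largest profit-interest units (Tam): Tam becomes $225,400.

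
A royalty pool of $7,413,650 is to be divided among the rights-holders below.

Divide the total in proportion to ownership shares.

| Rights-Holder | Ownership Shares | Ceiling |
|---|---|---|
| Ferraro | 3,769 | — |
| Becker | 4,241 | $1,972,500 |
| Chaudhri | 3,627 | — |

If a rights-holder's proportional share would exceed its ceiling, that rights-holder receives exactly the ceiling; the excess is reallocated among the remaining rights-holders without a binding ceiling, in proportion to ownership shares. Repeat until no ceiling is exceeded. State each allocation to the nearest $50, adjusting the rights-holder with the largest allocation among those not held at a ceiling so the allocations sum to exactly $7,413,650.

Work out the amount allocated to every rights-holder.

Sum of ownership shares: 11,637.
Unconstrained shares: Ferraro 2,401,138.34; Becker 2,701,838.07; Chaudhri 2,310,673.59.
Cap binds for Becker ($1,972,500); remaining pool $5,441,150 reallocated over remaining ownership shares 7,396.
Shares after redistribution: Ferraro 2,772,808.86 → $2,772,800; Chaudhri 2,668,341.14 → $2,668,350.

Ferraro: $2,772,800 · Becker: $1,972,500 · Chaudhri: $2,668,350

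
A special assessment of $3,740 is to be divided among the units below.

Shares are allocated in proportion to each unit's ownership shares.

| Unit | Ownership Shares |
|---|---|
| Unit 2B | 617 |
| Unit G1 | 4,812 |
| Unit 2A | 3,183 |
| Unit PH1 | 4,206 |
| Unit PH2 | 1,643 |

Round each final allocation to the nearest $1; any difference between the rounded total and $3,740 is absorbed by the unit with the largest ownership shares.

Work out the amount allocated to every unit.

Unit 2B: $160 | Unit G1: $1,244 | Unit 2A: $823 | Unit PH1: $1,088 | Unit PH2: $425

Combined ownership shares = 14,461.
Raw shares: Unit 2B 617/14,461 × $3,740 = 159.57; Unit G1 4,812/14,461 × $3,740 = 1,244.51; Unit 2A 3,183/14,461 × $3,740 = 823.21; Unit PH1 4,206/14,461 × $3,740 = 1,087.78; Unit PH2 1,643/14,461 × $3,740 = 424.92.
After rounding ($1): Unit 2B $160; Unit G1 $1,245; Unit 2A $823; Unit PH1 $1,088; Unit PH2 $425. Sum = $3,741.
Difference $3,740 − $3,741 = −$1 applied to largest ownership shares (Unit G1): Unit G1 becomes $1,244.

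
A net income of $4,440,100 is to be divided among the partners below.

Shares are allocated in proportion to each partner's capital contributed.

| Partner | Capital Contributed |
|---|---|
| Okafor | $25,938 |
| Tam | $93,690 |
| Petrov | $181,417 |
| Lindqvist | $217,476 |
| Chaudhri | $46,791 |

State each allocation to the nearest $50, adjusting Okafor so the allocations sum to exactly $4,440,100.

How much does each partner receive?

Sum of capital contributed: 565,312.
Unrounded shares: Okafor 25,938/565,312 × $4,440,100 = 203,723.46; Tam 93,690/565,312 × $4,440,100 = 735,864.39; Petrov 181,417/565,312 × $4,440,100 = 1,424,893.90; Lindqvist 217,476/565,312 × $4,440,100 = 1,708,110.19; Chaudhri 46,791/565,312 × $4,440,100 = 367,508.06.
After rounding ($50): Okafor $203,700; Tam $735,850; Petrov $1,424,900; Lindqvist $1,708,100; Chaudhri $367,500. Sum = $4,440,050.
Difference $4,440,100 − $4,440,050 = +$50 applied to Okafor: Okafor becomes $203,750.

Okafor: $203,750; Tam: $735,850; Petrov: $1,424,900; Lindqvist: $1,708,100; Chaudhri: $367,500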